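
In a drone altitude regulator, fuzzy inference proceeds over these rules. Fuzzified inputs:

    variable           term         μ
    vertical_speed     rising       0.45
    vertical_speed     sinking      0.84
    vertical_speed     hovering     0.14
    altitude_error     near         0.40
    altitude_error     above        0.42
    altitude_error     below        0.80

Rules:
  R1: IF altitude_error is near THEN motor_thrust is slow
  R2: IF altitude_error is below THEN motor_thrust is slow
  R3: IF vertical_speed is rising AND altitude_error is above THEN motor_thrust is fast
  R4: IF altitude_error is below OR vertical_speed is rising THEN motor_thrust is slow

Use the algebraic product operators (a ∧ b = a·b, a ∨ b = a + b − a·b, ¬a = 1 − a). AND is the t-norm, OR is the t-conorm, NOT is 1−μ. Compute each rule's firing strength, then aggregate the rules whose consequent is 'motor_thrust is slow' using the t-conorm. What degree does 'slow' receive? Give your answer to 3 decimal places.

0.987

R1: near=0.40 → w = 0.4000
R2: below=0.80 → w = 0.8000
R3: rising=0.45, above=0.42; AND[a·b] → w = 0.1890
R4: below=0.80, rising=0.45; OR[a + b − a·b] → w = 0.8900
Rules with consequent 'slow': {R1, R2, R4} → strengths 0.4000, 0.8000, 0.8900
Aggregate via t-conorm [a + b − a·b]: 0.9868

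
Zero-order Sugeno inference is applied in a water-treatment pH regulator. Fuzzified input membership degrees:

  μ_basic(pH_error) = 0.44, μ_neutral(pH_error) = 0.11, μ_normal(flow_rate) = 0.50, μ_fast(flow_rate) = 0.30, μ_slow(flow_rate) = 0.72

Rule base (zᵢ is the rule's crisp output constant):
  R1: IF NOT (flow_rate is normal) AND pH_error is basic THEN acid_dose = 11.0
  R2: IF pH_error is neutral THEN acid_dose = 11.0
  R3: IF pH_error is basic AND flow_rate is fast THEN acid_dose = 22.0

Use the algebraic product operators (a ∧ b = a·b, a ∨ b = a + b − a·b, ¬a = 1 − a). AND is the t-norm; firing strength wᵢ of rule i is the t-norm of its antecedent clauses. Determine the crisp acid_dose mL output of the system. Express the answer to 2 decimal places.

14.14

R1 (z=11.0): ¬normal=1−0.50=0.50, basic=0.44; AND[a·b] → w = 0.2200
R2 (z=11.0): neutral=0.11 → w = 0.1100
R3 (z=22.0): basic=0.44, fast=0.30; AND[a·b] → w = 0.1320
Weighted average = (0.2200·11.0 + 0.1100·11.0 + 0.1320·22.0) / (0.2200 + 0.1100 + 0.1320)
  = 6.5340 / 0.4620 = 14.14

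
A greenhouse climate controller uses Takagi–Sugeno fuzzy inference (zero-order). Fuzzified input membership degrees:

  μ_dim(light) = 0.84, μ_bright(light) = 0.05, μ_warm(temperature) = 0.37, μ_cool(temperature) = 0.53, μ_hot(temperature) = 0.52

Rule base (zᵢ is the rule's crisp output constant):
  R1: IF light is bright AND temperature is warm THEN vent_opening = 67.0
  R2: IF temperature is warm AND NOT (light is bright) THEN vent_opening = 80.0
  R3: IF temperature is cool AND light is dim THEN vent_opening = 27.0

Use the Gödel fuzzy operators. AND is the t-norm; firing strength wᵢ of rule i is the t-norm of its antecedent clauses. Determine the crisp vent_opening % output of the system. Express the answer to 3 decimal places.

49.747

R1 (z=67.0): bright=0.05, warm=0.37; AND[min(a, b)] → w = 0.05
R2 (z=80.0): warm=0.37, ¬bright=1−0.05=0.95; AND[min(a, b)] → w = 0.37
R3 (z=27.0): cool=0.53, dim=0.84; AND[min(a, b)] → w = 0.53
Weighted average = (0.05·67.0 + 0.37·80.0 + 0.53·27.0) / (0.05 + 0.37 + 0.53)
  = 47.2600 / 0.9500 = 49.747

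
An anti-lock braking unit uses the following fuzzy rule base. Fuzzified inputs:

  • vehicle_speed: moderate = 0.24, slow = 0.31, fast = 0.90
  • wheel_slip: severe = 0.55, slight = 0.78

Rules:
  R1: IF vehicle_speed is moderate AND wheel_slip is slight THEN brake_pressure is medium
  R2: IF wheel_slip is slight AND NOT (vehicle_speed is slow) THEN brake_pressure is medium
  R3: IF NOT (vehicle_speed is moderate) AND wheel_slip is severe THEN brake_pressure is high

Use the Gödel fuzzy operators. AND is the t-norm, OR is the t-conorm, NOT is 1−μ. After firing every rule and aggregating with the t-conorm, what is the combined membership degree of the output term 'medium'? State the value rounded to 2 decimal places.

0.69

R1: moderate=0.24, slight=0.78; AND[min(a, b)] → w = 0.24
R2: slight=0.78, ¬slow=1−0.31=0.69; AND[min(a, b)] → w = 0.69
R3: ¬moderate=1−0.24=0.76, severe=0.55; AND[min(a, b)] → w = 0.55
Rules with consequent 'medium': {R1, R2} → strengths 0.24, 0.69
Aggregate via t-conorm [max(a, b)]: 0.69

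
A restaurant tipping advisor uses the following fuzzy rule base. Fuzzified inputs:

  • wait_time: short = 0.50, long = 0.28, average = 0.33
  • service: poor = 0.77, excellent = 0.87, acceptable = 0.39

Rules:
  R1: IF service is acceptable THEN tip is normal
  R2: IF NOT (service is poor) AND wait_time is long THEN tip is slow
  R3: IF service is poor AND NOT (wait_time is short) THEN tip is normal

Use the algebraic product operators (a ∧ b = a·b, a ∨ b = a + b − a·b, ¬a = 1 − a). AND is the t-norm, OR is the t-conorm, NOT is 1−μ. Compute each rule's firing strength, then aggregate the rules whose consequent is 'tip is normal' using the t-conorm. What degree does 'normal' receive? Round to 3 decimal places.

0.625

R1: acceptable=0.39 → w = 0.3900
R2: ¬poor=1−0.77=0.23, long=0.28; AND[a·b] → w = 0.0644
R3: poor=0.77, ¬short=1−0.50=0.50; AND[a·b] → w = 0.3850
Rules with consequent 'normal': {R1, R3} → strengths 0.3900, 0.3850
Aggregate via t-conorm [a + b − a·b]: 0.6249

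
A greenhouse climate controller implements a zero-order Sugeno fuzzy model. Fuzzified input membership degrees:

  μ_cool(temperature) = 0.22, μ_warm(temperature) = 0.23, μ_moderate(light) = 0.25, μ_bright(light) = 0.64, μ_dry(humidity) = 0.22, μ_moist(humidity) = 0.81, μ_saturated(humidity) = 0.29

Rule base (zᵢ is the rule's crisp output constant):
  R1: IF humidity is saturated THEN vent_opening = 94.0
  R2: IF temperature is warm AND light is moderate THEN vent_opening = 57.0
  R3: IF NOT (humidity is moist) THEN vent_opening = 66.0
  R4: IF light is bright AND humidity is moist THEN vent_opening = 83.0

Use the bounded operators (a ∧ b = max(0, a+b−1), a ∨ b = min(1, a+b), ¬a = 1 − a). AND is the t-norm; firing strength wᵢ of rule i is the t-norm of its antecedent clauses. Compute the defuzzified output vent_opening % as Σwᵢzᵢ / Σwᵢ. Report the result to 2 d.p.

82.96

R1 (z=94.0): saturated=0.29 → w = 0.29
R2 (z=57.0): warm=0.23, moderate=0.25; AND[max(0, a+b−1)] → w = 0.00
R3 (z=66.0): ¬moist=1−0.81=0.19 → w = 0.19
R4 (z=83.0): bright=0.64, moist=0.81; AND[max(0, a+b−1)] → w = 0.45
Weighted average = (0.29·94.0 + 0.00·57.0 + 0.19·66.0 + 0.45·83.0) / (0.29 + 0.00 + 0.19 + 0.45)
  = 77.1500 / 0.9300 = 82.96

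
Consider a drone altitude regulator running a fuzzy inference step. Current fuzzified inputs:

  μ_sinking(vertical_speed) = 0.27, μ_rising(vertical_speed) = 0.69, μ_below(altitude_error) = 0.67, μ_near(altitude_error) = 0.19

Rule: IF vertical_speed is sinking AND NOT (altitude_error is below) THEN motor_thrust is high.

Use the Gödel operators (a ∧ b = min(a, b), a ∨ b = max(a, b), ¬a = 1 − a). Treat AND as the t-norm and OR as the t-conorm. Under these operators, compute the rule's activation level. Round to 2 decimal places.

0.27

firing strength: sinking=0.27, ¬below=1−0.67=0.33; AND[min(a, b)] → w = 0.27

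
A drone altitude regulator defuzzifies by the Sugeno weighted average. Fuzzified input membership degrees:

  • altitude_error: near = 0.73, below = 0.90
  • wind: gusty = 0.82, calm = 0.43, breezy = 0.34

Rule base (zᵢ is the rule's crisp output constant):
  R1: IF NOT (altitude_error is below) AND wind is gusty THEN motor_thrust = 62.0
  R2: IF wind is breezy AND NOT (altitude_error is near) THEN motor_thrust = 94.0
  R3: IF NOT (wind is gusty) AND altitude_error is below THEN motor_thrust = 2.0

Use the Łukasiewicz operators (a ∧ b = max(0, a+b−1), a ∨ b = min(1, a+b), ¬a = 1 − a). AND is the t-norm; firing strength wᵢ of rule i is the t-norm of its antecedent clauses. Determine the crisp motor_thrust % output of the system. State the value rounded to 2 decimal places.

2.00

R1 (z=62.0): ¬below=1−0.90=0.10, gusty=0.82; AND[max(0, a+b−1)] → w = 0.00
R2 (z=94.0): breezy=0.34, ¬near=1−0.73=0.27; AND[max(0, a+b−1)] → w = 0.00
R3 (z=2.0): ¬gusty=1−0.82=0.18, below=0.90; AND[max(0, a+b−1)] → w = 0.08
Weighted average = (0.00·62.0 + 0.00·94.0 + 0.08·2.0) / (0.00 + 0.00 + 0.08)
  = 0.1600 / 0.0800 = 2.00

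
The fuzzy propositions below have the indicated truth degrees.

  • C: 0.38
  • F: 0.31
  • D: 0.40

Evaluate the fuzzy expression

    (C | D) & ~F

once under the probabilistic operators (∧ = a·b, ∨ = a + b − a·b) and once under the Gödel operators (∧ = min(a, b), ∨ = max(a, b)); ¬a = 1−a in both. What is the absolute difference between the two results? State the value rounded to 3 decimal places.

0.033

Under probabilistic:
  C | D = a + b − a·b on (0.3800, 0.4000) = 0.6280
  ~F = 1 − 0.3100 = 0.6900
  (C | D) & ~F = a·b on (0.6280, 0.6900) = 0.4333
  → value = 0.4333
Under Gödel:
  C | D = max(a, b) on (0.38, 0.40) = 0.40
  ~F = 1 − 0.31 = 0.69
  (C | D) & ~F = min(a, b) on (0.40, 0.69) = 0.40
  → value = 0.4000
|0.4333 − 0.4000| = 0.033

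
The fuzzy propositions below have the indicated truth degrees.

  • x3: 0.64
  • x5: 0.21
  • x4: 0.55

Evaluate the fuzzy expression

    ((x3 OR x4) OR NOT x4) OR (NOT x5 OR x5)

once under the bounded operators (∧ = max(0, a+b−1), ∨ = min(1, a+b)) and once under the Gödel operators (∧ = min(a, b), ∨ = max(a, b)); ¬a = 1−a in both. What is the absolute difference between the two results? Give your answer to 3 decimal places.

Under bounded:
  x3 OR x4 = min(1, a+b) on (0.64, 0.55) = 1.00
  NOT x4 = 1 − 0.55 = 0.45
  (x3 OR x4) OR NOT x4 = min(1, a+b) on (1.00, 0.45) = 1.00
  NOT x5 = 1 − 0.21 = 0.79
  NOT x5 OR x5 = min(1, a+b) on (0.79, 0.21) = 1.00
  ((x3 OR x4) OR NOT x4) OR (NOT x5 OR x5) = min(1, a+b) on (1.00, 1.00) = 1.00
  → value = 1.0000
Under Gödel:
  x3 OR x4 = max(a, b) on (0.64, 0.55) = 0.64
  NOT x4 = 1 − 0.55 = 0.45
  (x3 OR x4) OR NOT x4 = max(a, b) on (0.64, 0.45) = 0.64
  NOT x5 = 1 − 0.21 = 0.79
  NOT x5 OR x5 = max(a, b) on (0.79, 0.21) = 0.79
  ((x3 OR x4) OR NOT x4) OR (NOT x5 OR x5) = max(a, b) on (0.64, 0.79) = 0.79
  → value = 0.7900
|1.0000 − 0.7900| = 0.210

0.210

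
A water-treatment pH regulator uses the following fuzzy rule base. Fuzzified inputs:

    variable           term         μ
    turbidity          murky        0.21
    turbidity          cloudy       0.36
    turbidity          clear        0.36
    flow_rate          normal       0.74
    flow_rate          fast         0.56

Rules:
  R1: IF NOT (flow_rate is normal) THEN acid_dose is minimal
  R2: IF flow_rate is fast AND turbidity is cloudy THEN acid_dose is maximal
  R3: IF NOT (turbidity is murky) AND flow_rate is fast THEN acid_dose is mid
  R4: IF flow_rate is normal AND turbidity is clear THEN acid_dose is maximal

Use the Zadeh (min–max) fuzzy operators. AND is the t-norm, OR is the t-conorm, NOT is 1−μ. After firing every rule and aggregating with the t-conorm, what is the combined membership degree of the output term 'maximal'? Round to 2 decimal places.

R1: ¬normal=1−0.74=0.26 → w = 0.26
R2: fast=0.56, cloudy=0.36; AND[min(a, b)] → w = 0.36
R3: ¬murky=1−0.21=0.79, fast=0.56; AND[min(a, b)] → w = 0.56
R4: normal=0.74, clear=0.36; AND[min(a, b)] → w = 0.36
Rules with consequent 'maximal': {R2, R4} → strengths 0.36, 0.36
Aggregate via t-conorm [max(a, b)]: 0.36

0.36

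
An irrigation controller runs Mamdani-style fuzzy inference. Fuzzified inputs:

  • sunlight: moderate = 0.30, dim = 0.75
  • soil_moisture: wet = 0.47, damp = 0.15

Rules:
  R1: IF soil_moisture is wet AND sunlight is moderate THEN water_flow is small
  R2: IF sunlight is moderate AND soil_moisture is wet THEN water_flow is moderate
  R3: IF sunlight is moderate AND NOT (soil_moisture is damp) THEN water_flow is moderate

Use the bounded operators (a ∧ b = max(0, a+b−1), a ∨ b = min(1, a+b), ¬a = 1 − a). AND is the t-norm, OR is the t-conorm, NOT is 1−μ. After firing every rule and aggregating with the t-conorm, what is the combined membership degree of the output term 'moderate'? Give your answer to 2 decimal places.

0.15

R1: wet=0.47, moderate=0.30; AND[max(0, a+b−1)] → w = 0.00
R2: moderate=0.30, wet=0.47; AND[max(0, a+b−1)] → w = 0.00
R3: moderate=0.30, ¬damp=1−0.15=0.85; AND[max(0, a+b−1)] → w = 0.15
Rules with consequent 'moderate': {R2, R3} → strengths 0.00, 0.15
Aggregate via t-conorm [min(1, a+b)]: 0.15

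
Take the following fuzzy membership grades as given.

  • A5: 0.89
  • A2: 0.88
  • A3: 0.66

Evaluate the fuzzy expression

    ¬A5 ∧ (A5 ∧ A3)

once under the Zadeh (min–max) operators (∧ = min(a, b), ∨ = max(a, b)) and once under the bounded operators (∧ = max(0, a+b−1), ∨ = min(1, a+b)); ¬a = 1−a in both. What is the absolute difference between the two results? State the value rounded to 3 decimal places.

0.110

Under Zadeh (min–max):
  ¬A5 = 1 − 0.89 = 0.11
  A5 ∧ A3 = min(a, b) on (0.89, 0.66) = 0.66
  ¬A5 ∧ (A5 ∧ A3) = min(a, b) on (0.11, 0.66) = 0.11
  → value = 0.1100
Under bounded:
  ¬A5 = 1 − 0.89 = 0.11
  A5 ∧ A3 = max(0, a+b−1) on (0.89, 0.66) = 0.55
  ¬A5 ∧ (A5 ∧ A3) = max(0, a+b−1) on (0.11, 0.55) = 0.00
  → value = 0.0000
|0.1100 − 0.0000| = 0.110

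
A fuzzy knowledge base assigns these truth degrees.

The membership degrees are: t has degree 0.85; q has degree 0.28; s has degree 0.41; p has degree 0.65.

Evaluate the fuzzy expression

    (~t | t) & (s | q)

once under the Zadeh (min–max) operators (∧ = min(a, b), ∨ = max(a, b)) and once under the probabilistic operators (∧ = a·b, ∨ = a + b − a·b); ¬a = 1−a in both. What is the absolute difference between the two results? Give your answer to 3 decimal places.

Under Zadeh (min–max):
  ~t = 1 − 0.85 = 0.15
  ~t | t = max(a, b) on (0.15, 0.85) = 0.85
  s | q = max(a, b) on (0.41, 0.28) = 0.41
  (~t | t) & (s | q) = min(a, b) on (0.85, 0.41) = 0.41
  → value = 0.4100
Under probabilistic:
  ~t = 1 − 0.8500 = 0.1500
  ~t | t = a + b − a·b on (0.1500, 0.8500) = 0.8725
  s | q = a + b − a·b on (0.4100, 0.2800) = 0.5752
  (~t | t) & (s | q) = a·b on (0.8725, 0.5752) = 0.5019
  → value = 0.5019
|0.4100 − 0.5019| = 0.092

0.092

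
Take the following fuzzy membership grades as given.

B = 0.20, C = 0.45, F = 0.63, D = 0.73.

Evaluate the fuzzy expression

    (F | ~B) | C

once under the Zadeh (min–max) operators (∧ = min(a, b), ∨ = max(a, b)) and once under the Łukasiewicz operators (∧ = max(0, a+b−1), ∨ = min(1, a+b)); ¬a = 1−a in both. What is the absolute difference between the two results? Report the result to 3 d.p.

0.200

Under Zadeh (min–max):
  ~B = 1 − 0.20 = 0.80
  F | ~B = max(a, b) on (0.63, 0.80) = 0.80
  (F | ~B) | C = max(a, b) on (0.80, 0.45) = 0.80
  → value = 0.8000
Under Łukasiewicz:
  ~B = 1 − 0.20 = 0.80
  F | ~B = min(1, a+b) on (0.63, 0.80) = 1.00
  (F | ~B) | C = min(1, a+b) on (1.00, 0.45) = 1.00
  → value = 1.0000
|0.8000 − 1.0000| = 0.200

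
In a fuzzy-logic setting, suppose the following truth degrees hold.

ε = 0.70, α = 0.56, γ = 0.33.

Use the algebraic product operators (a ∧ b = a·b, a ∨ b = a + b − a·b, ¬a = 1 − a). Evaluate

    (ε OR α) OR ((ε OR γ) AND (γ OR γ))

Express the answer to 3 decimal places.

ε OR α = a + b − a·b on (0.7000, 0.5600) = 0.8680
ε OR γ = a + b − a·b on (0.7000, 0.3300) = 0.7990
γ OR γ = a + b − a·b on (0.3300, 0.3300) = 0.5511
(ε OR γ) AND (γ OR γ) = a·b on (0.7990, 0.5511) = 0.4403
(ε OR α) OR ((ε OR γ) AND (γ OR γ)) = a + b − a·b on (0.8680, 0.4403) = 0.9261

0.926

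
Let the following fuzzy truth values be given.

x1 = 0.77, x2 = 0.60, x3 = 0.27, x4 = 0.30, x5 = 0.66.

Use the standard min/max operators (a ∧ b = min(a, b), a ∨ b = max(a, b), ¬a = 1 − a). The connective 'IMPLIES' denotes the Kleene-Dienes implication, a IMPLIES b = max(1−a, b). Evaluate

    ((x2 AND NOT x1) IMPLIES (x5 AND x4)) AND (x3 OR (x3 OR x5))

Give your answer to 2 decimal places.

NOT x1 = 1 − 0.77 = 0.23
x2 AND NOT x1 = min(a, b) on (0.60, 0.23) = 0.23
x5 AND x4 = min(a, b) on (0.66, 0.30) = 0.30
(x2 AND NOT x1) IMPLIES (x5 AND x4)  [Kleene-Dienes: max(1−a, b)] with a=0.23, b=0.30 → 0.77
x3 OR x5 = max(a, b) on (0.27, 0.66) = 0.66
x3 OR (x3 OR x5) = max(a, b) on (0.27, 0.66) = 0.66
((x2 AND NOT x1) IMPLIES (x5 AND x4)) AND (x3 OR (x3 OR x5)) = min(a, b) on (0.77, 0.66) = 0.66

0.66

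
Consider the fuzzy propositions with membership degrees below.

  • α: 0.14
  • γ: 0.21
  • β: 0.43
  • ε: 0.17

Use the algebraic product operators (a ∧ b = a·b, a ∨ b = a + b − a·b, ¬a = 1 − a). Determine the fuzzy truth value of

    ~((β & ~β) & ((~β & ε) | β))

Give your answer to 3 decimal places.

~β = 1 − 0.4300 = 0.5700
β & ~β = a·b on (0.4300, 0.5700) = 0.2451
~β = 1 − 0.4300 = 0.5700
~β & ε = a·b on (0.5700, 0.1700) = 0.0969
(~β & ε) | β = a + b − a·b on (0.0969, 0.4300) = 0.4852
(β & ~β) & ((~β & ε) | β) = a·b on (0.2451, 0.4852) = 0.1189
~((β & ~β) & ((~β & ε) | β)) = 1 − 0.1189 = 0.8811

0.881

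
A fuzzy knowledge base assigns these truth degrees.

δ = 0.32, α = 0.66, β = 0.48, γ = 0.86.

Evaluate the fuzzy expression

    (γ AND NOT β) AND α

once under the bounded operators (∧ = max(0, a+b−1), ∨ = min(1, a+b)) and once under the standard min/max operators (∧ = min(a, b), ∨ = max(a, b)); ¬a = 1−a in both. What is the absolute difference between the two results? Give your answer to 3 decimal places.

Under bounded:
  NOT β = 1 − 0.48 = 0.52
  γ AND NOT β = max(0, a+b−1) on (0.86, 0.52) = 0.38
  (γ AND NOT β) AND α = max(0, a+b−1) on (0.38, 0.66) = 0.04
  → value = 0.0400
Under standard min/max:
  NOT β = 1 − 0.48 = 0.52
  γ AND NOT β = min(a, b) on (0.86, 0.52) = 0.52
  (γ AND NOT β) AND α = min(a, b) on (0.52, 0.66) = 0.52
  → value = 0.5200
|0.0400 − 0.5200| = 0.480

0.480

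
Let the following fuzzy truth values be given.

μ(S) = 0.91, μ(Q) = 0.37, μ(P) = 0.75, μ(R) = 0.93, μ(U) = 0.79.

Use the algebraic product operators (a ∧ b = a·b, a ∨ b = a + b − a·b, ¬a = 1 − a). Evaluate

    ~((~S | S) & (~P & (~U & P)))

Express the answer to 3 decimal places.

~S = 1 − 0.9100 = 0.0900
~S | S = a + b − a·b on (0.0900, 0.9100) = 0.9181
~P = 1 − 0.7500 = 0.2500
~U = 1 − 0.7900 = 0.2100
~U & P = a·b on (0.2100, 0.7500) = 0.1575
~P & (~U & P) = a·b on (0.2500, 0.1575) = 0.0394
(~S | S) & (~P & (~U & P)) = a·b on (0.9181, 0.0394) = 0.0362
~((~S | S) & (~P & (~U & P))) = 1 − 0.0362 = 0.9638

0.964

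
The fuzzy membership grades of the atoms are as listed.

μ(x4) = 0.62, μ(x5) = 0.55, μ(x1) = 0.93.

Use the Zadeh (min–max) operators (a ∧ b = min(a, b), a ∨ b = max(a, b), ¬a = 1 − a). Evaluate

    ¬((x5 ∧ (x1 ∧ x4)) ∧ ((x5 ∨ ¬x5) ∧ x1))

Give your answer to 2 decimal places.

0.45

x1 ∧ x4 = min(a, b) on (0.93, 0.62) = 0.62
x5 ∧ (x1 ∧ x4) = min(a, b) on (0.55, 0.62) = 0.55
¬x5 = 1 − 0.55 = 0.45
x5 ∨ ¬x5 = max(a, b) on (0.55, 0.45) = 0.55
(x5 ∨ ¬x5) ∧ x1 = min(a, b) on (0.55, 0.93) = 0.55
(x5 ∧ (x1 ∧ x4)) ∧ ((x5 ∨ ¬x5) ∧ x1) = min(a, b) on (0.55, 0.55) = 0.55
¬((x5 ∧ (x1 ∧ x4)) ∧ ((x5 ∨ ¬x5) ∧ x1)) = 1 − 0.55 = 0.45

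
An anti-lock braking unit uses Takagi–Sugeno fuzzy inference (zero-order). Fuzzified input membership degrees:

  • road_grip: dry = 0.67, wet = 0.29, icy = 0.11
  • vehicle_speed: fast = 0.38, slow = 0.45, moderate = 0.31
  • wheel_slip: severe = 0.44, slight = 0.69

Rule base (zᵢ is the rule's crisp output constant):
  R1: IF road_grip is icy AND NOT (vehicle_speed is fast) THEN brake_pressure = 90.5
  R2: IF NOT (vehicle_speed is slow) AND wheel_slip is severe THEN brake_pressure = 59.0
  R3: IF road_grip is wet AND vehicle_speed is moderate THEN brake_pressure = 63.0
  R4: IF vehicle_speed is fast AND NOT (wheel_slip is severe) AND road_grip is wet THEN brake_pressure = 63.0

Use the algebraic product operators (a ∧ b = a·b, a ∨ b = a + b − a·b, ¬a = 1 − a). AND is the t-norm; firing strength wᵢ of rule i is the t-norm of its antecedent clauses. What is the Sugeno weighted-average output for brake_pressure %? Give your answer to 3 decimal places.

R1 (z=90.5): icy=0.11, ¬fast=1−0.38=0.62; AND[a·b] → w = 0.0682
R2 (z=59.0): ¬slow=1−0.45=0.55, severe=0.44; AND[a·b] → w = 0.2420
R3 (z=63.0): wet=0.29, moderate=0.31; AND[a·b] → w = 0.0899
R4 (z=63.0): fast=0.38, ¬severe=1−0.44=0.56, wet=0.29; AND[a·b] → w = 0.0617
Weighted average = (0.0682·90.5 + 0.2420·59.0 + 0.0899·63.0 + 0.0617·63.0) / (0.0682 + 0.2420 + 0.0899 + 0.0617)
  = 30.0017 / 0.4618 = 64.965

64.965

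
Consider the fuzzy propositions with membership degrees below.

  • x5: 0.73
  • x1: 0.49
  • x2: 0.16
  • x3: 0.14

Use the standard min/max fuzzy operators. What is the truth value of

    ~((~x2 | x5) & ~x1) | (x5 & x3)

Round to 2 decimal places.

~x2 = 1 − 0.16 = 0.84
~x2 | x5 = max(a, b) on (0.84, 0.73) = 0.84
~x1 = 1 − 0.49 = 0.51
(~x2 | x5) & ~x1 = min(a, b) on (0.84, 0.51) = 0.51
~((~x2 | x5) & ~x1) = 1 − 0.51 = 0.49
x5 & x3 = min(a, b) on (0.73, 0.14) = 0.14
~((~x2 | x5) & ~x1) | (x5 & x3) = max(a, b) on (0.49, 0.14) = 0.49

0.49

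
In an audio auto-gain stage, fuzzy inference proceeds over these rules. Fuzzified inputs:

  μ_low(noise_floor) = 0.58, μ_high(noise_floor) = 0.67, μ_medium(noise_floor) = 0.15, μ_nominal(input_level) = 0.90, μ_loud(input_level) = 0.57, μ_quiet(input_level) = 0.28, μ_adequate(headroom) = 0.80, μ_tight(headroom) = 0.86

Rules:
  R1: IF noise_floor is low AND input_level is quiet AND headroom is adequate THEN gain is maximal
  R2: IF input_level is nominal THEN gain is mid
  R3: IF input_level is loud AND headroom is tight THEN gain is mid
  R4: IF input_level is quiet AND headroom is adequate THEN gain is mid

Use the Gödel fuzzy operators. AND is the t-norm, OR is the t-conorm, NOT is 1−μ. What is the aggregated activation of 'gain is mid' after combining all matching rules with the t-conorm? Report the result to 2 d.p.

0.90

R1: low=0.58, quiet=0.28, adequate=0.80; AND[min(a, b)] → w = 0.28
R2: nominal=0.90 → w = 0.90
R3: loud=0.57, tight=0.86; AND[min(a, b)] → w = 0.57
R4: quiet=0.28, adequate=0.80; AND[min(a, b)] → w = 0.28
Rules with consequent 'mid': {R2, R3, R4} → strengths 0.90, 0.57, 0.28
Aggregate via t-conorm [max(a, b)]: 0.90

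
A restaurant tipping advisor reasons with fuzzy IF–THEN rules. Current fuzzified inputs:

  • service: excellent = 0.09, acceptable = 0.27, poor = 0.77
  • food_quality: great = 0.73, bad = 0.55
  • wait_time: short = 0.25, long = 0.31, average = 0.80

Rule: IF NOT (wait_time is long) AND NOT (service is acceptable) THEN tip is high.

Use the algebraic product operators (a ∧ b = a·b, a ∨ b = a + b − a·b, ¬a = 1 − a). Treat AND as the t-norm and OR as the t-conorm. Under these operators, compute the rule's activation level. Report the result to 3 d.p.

firing strength: ¬long=1−0.31=0.69, ¬acceptable=1−0.27=0.73; AND[a·b] → w = 0.5037

0.504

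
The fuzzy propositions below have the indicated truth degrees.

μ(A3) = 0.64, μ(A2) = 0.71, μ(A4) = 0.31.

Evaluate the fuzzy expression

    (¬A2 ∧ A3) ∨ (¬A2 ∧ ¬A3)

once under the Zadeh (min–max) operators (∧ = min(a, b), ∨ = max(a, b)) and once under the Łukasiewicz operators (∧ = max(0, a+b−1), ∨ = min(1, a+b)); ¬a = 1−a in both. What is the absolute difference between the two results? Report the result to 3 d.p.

Under Zadeh (min–max):
  ¬A2 = 1 − 0.71 = 0.29
  ¬A2 ∧ A3 = min(a, b) on (0.29, 0.64) = 0.29
  ¬A2 = 1 − 0.71 = 0.29
  ¬A3 = 1 − 0.64 = 0.36
  ¬A2 ∧ ¬A3 = min(a, b) on (0.29, 0.36) = 0.29
  (¬A2 ∧ A3) ∨ (¬A2 ∧ ¬A3) = max(a, b) on (0.29, 0.29) = 0.29
  → value = 0.2900
Under Łukasiewicz:
  ¬A2 = 1 − 0.71 = 0.29
  ¬A2 ∧ A3 = max(0, a+b−1) on (0.29, 0.64) = 0.00
  ¬A2 = 1 − 0.71 = 0.29
  ¬A3 = 1 − 0.64 = 0.36
  ¬A2 ∧ ¬A3 = max(0, a+b−1) on (0.29, 0.36) = 0.00
  (¬A2 ∧ A3) ∨ (¬A2 ∧ ¬A3) = min(1, a+b) on (0.00, 0.00) = 0.00
  → value = 0.0000
|0.2900 − 0.0000| = 0.290

0.290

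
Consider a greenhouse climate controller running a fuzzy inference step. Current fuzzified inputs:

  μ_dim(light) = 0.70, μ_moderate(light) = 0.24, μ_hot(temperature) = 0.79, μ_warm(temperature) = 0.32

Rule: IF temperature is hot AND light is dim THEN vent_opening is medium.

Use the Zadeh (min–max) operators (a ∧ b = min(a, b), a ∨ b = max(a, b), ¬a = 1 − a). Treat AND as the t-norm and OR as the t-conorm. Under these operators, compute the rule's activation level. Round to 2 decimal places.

0.70

firing strength: hot=0.79, dim=0.70; AND[min(a, b)] → w = 0.70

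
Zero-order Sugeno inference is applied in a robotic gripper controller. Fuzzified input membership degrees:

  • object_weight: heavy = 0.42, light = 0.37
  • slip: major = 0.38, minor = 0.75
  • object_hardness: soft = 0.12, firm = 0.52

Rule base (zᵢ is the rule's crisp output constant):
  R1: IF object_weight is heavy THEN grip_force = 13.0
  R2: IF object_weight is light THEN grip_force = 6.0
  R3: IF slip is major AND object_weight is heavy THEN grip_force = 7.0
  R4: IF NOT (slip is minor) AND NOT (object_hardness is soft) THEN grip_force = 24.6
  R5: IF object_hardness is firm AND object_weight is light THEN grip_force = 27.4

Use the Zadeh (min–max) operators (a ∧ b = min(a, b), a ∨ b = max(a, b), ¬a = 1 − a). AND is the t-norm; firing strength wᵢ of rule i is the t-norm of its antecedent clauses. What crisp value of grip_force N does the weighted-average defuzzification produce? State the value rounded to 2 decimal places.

14.88

R1 (z=13.0): heavy=0.42 → w = 0.42
R2 (z=6.0): light=0.37 → w = 0.37
R3 (z=7.0): major=0.38, heavy=0.42; AND[min(a, b)] → w = 0.38
R4 (z=24.6): ¬minor=1−0.75=0.25, ¬soft=1−0.12=0.88; AND[min(a, b)] → w = 0.25
R5 (z=27.4): firm=0.52, light=0.37; AND[min(a, b)] → w = 0.37
Weighted average = (0.42·13.0 + 0.37·6.0 + 0.38·7.0 + 0.25·24.6 + 0.37·27.4) / (0.42 + 0.37 + 0.38 + 0.25 + 0.37)
  = 26.6280 / 1.7900 = 14.88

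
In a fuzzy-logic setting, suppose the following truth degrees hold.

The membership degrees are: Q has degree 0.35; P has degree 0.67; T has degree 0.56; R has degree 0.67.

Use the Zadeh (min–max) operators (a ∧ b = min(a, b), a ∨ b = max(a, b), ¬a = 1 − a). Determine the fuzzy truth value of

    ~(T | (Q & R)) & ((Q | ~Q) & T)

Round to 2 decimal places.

0.44

Q & R = min(a, b) on (0.35, 0.67) = 0.35
T | (Q & R) = max(a, b) on (0.56, 0.35) = 0.56
~(T | (Q & R)) = 1 − 0.56 = 0.44
~Q = 1 − 0.35 = 0.65
Q | ~Q = max(a, b) on (0.35, 0.65) = 0.65
(Q | ~Q) & T = min(a, b) on (0.65, 0.56) = 0.56
~(T | (Q & R)) & ((Q | ~Q) & T) = min(a, b) on (0.44, 0.56) = 0.44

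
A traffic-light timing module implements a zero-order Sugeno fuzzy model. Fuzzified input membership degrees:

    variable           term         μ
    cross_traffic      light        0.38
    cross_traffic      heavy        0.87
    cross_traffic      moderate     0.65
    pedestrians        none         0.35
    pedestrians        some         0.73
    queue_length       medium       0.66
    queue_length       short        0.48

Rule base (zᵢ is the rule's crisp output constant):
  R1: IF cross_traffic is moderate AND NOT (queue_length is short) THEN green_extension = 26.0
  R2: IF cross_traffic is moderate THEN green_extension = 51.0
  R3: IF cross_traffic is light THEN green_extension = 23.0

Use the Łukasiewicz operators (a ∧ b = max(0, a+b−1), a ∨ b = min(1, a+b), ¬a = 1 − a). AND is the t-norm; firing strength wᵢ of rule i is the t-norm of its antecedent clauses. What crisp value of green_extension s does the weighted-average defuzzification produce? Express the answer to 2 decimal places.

R1 (z=26.0): moderate=0.65, ¬short=1−0.48=0.52; AND[max(0, a+b−1)] → w = 0.17
R2 (z=51.0): moderate=0.65 → w = 0.65
R3 (z=23.0): light=0.38 → w = 0.38
Weighted average = (0.17·26.0 + 0.65·51.0 + 0.38·23.0) / (0.17 + 0.65 + 0.38)
  = 46.3100 / 1.2000 = 38.59

38.59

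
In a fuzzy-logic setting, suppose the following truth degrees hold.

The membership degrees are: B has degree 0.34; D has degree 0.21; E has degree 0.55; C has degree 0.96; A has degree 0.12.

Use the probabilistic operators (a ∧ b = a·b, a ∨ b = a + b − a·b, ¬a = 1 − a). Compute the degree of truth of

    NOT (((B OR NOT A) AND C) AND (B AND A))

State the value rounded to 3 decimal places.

0.964

NOT A = 1 − 0.1200 = 0.8800
B OR NOT A = a + b − a·b on (0.3400, 0.8800) = 0.9208
(B OR NOT A) AND C = a·b on (0.9208, 0.9600) = 0.8840
B AND A = a·b on (0.3400, 0.1200) = 0.0408
((B OR NOT A) AND C) AND (B AND A) = a·b on (0.8840, 0.0408) = 0.0361
NOT (((B OR NOT A) AND C) AND (B AND A)) = 1 − 0.0361 = 0.9639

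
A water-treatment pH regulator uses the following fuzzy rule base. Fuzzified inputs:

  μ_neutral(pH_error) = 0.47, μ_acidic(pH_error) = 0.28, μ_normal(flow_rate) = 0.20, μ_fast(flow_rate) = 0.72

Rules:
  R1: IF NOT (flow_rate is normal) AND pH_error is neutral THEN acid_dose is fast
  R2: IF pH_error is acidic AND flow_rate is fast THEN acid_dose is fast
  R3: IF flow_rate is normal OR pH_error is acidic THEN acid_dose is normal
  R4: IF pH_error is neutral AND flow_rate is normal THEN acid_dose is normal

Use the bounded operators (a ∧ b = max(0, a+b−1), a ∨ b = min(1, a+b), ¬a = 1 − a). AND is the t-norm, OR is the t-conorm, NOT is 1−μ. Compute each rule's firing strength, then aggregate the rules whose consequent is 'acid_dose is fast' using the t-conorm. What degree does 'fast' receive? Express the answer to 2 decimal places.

0.27

R1: ¬normal=1−0.20=0.80, neutral=0.47; AND[max(0, a+b−1)] → w = 0.27
R2: acidic=0.28, fast=0.72; AND[max(0, a+b−1)] → w = 0.00
R3: normal=0.20, acidic=0.28; OR[min(1, a+b)] → w = 0.48
R4: neutral=0.47, normal=0.20; AND[max(0, a+b−1)] → w = 0.00
Rules with consequent 'fast': {R1, R2} → strengths 0.27, 0.00
Aggregate via t-conorm [min(1, a+b)]: 0.27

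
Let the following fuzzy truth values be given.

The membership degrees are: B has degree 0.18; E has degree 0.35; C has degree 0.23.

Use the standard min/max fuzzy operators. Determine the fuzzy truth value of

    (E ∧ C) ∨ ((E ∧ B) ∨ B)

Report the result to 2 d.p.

E ∧ C = min(a, b) on (0.35, 0.23) = 0.23
E ∧ B = min(a, b) on (0.35, 0.18) = 0.18
(E ∧ B) ∨ B = max(a, b) on (0.18, 0.18) = 0.18
(E ∧ C) ∨ ((E ∧ B) ∨ B) = max(a, b) on (0.23, 0.18) = 0.23

0.23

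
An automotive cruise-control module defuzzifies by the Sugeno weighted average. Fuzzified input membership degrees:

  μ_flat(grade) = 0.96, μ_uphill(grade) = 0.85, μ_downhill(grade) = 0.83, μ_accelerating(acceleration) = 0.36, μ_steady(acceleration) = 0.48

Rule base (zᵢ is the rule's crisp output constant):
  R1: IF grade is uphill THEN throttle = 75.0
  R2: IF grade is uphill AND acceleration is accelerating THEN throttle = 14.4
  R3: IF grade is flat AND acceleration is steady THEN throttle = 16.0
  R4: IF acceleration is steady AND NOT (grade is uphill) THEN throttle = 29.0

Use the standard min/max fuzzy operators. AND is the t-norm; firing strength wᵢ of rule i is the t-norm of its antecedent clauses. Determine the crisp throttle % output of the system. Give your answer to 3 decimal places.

R1 (z=75.0): uphill=0.85 → w = 0.85
R2 (z=14.4): uphill=0.85, accelerating=0.36; AND[min(a, b)] → w = 0.36
R3 (z=16.0): flat=0.96, steady=0.48; AND[min(a, b)] → w = 0.48
R4 (z=29.0): steady=0.48, ¬uphill=1−0.85=0.15; AND[min(a, b)] → w = 0.15
Weighted average = (0.85·75.0 + 0.36·14.4 + 0.48·16.0 + 0.15·29.0) / (0.85 + 0.36 + 0.48 + 0.15)
  = 80.9640 / 1.8400 = 44.002

44.002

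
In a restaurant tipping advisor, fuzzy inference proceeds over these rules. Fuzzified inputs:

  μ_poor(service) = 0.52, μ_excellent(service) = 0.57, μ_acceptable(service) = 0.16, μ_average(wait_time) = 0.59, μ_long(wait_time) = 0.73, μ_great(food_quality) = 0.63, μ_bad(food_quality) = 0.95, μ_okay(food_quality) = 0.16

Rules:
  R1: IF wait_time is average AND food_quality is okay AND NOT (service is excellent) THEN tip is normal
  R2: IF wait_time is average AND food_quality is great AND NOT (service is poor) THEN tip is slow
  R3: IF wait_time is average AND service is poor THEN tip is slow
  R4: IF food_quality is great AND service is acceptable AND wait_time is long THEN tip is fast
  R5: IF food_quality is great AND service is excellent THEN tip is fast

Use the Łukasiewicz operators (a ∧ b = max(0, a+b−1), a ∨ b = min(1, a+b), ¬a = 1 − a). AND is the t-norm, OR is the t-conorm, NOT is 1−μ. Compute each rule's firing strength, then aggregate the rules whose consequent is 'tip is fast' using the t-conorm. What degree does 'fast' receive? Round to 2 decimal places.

R1: average=0.59, okay=0.16, ¬excellent=1−0.57=0.43; AND[max(0, a+b−1)] → w = 0.00
R2: average=0.59, great=0.63, ¬poor=1−0.52=0.48; AND[max(0, a+b−1)] → w = 0.00
R3: average=0.59, poor=0.52; AND[max(0, a+b−1)] → w = 0.11
R4: great=0.63, acceptable=0.16, long=0.73; AND[max(0, a+b−1)] → w = 0.00
R5: great=0.63, excellent=0.57; AND[max(0, a+b−1)] → w = 0.20
Rules with consequent 'fast': {R4, R5} → strengths 0.00, 0.20
Aggregate via t-conorm [min(1, a+b)]: 0.20

0.20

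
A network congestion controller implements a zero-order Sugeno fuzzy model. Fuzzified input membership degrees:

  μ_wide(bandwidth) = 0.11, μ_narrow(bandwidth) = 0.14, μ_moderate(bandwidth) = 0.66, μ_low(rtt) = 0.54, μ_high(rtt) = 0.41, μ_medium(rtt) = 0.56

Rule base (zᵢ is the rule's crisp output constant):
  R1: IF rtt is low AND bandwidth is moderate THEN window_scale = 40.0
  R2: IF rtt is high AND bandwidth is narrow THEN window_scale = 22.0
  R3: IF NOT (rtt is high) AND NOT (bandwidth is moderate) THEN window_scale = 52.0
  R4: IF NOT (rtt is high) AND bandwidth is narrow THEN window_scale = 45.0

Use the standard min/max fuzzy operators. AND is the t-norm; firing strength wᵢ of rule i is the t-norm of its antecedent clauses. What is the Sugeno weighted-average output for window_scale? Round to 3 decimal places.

41.948

R1 (z=40.0): low=0.54, moderate=0.66; AND[min(a, b)] → w = 0.54
R2 (z=22.0): high=0.41, narrow=0.14; AND[min(a, b)] → w = 0.14
R3 (z=52.0): ¬high=1−0.41=0.59, ¬moderate=1−0.66=0.34; AND[min(a, b)] → w = 0.34
R4 (z=45.0): ¬high=1−0.41=0.59, narrow=0.14; AND[min(a, b)] → w = 0.14
Weighted average = (0.54·40.0 + 0.14·22.0 + 0.34·52.0 + 0.14·45.0) / (0.54 + 0.14 + 0.34 + 0.14)
  = 48.6600 / 1.1600 = 41.948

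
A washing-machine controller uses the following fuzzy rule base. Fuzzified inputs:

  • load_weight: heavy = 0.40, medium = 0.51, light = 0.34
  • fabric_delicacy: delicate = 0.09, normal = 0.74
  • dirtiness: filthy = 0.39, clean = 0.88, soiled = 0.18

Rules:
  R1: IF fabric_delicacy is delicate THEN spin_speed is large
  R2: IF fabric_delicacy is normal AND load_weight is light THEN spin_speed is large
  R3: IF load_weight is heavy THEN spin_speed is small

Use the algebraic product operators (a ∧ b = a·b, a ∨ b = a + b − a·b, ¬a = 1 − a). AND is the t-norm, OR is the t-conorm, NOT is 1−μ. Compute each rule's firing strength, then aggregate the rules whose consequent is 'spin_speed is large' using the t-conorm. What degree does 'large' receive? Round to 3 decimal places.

R1: delicate=0.09 → w = 0.0900
R2: normal=0.74, light=0.34; AND[a·b] → w = 0.2516
R3: heavy=0.40 → w = 0.4000
Rules with consequent 'large': {R1, R2} → strengths 0.0900, 0.2516
Aggregate via t-conorm [a + b − a·b]: 0.3190

0.319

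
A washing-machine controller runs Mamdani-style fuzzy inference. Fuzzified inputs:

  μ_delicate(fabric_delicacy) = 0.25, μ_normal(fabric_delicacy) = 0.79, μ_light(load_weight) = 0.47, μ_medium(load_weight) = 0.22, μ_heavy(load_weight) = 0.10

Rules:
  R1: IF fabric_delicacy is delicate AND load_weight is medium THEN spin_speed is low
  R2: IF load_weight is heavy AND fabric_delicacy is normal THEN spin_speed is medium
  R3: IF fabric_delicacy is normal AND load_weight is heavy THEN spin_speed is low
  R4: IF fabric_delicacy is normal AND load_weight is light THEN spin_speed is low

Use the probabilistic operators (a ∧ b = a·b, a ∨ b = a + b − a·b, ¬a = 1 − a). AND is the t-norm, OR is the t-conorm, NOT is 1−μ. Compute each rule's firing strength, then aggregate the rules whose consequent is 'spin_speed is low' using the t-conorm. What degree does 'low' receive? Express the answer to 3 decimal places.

R1: delicate=0.25, medium=0.22; AND[a·b] → w = 0.0550
R2: heavy=0.10, normal=0.79; AND[a·b] → w = 0.0790
R3: normal=0.79, heavy=0.10; AND[a·b] → w = 0.0790
R4: normal=0.79, light=0.47; AND[a·b] → w = 0.3713
Rules with consequent 'low': {R1, R3, R4} → strengths 0.0550, 0.0790, 0.3713
Aggregate via t-conorm [a + b − a·b]: 0.4528

0.453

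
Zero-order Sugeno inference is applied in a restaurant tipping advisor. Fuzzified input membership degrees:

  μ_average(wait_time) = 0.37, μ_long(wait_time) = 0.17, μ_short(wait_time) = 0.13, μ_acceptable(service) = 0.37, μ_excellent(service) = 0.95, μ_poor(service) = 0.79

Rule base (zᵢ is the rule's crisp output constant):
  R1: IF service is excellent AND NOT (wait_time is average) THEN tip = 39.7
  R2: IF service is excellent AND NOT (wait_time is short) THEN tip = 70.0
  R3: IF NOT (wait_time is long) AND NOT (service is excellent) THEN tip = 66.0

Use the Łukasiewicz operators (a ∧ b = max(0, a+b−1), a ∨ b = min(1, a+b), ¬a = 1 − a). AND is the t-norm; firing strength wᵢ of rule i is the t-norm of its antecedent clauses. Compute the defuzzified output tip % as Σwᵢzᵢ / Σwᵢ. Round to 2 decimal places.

57.45

R1 (z=39.7): excellent=0.95, ¬average=1−0.37=0.63; AND[max(0, a+b−1)] → w = 0.58
R2 (z=70.0): excellent=0.95, ¬short=1−0.13=0.87; AND[max(0, a+b−1)] → w = 0.82
R3 (z=66.0): ¬long=1−0.17=0.83, ¬excellent=1−0.95=0.05; AND[max(0, a+b−1)] → w = 0.00
Weighted average = (0.58·39.7 + 0.82·70.0 + 0.00·66.0) / (0.58 + 0.82 + 0.00)
  = 80.4260 / 1.4000 = 57.45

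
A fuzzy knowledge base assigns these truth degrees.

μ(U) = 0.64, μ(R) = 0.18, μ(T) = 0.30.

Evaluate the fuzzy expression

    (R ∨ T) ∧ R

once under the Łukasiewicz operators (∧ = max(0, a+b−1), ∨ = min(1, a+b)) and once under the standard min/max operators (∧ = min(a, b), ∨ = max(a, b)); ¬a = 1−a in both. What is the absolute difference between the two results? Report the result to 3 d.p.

0.180

Under Łukasiewicz:
  R ∨ T = min(1, a+b) on (0.18, 0.30) = 0.48
  (R ∨ T) ∧ R = max(0, a+b−1) on (0.48, 0.18) = 0.00
  → value = 0.0000
Under standard min/max:
  R ∨ T = max(a, b) on (0.18, 0.30) = 0.30
  (R ∨ T) ∧ R = min(a, b) on (0.30, 0.18) = 0.18
  → value = 0.1800
|0.0000 − 0.1800| = 0.180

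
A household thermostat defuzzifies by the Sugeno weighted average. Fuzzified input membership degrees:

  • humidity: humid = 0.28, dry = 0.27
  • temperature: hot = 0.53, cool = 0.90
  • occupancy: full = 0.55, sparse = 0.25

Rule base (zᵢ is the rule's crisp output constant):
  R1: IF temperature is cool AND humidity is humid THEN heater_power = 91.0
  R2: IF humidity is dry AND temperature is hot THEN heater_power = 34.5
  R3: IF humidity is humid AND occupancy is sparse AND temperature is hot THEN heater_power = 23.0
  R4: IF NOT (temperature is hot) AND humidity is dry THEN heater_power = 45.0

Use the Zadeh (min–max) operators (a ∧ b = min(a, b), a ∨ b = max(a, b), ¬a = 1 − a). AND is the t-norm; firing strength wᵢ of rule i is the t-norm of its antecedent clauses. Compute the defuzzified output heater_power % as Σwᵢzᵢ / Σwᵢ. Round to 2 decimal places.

R1 (z=91.0): cool=0.90, humid=0.28; AND[min(a, b)] → w = 0.28
R2 (z=34.5): dry=0.27, hot=0.53; AND[min(a, b)] → w = 0.27
R3 (z=23.0): humid=0.28, sparse=0.25, hot=0.53; AND[min(a, b)] → w = 0.25
R4 (z=45.0): ¬hot=1−0.53=0.47, dry=0.27; AND[min(a, b)] → w = 0.27
Weighted average = (0.28·91.0 + 0.27·34.5 + 0.25·23.0 + 0.27·45.0) / (0.28 + 0.27 + 0.25 + 0.27)
  = 52.6950 / 1.0700 = 49.25

49.25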